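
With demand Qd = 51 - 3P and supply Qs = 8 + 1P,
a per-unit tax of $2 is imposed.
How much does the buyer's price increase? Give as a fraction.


With a per-unit tax, the buyer's price increase depends on relative slopes.
Supply slope: d = 1, Demand slope: b = 3
Buyer's price increase = d * tax / (b + d)
= 1 * 2 / (3 + 1)
= 2 / 4 = 1/2

1/2


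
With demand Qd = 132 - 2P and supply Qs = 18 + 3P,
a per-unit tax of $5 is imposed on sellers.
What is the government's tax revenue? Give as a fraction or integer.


With tax on sellers, new supply: Qs' = 18 + 3(P - 5)
= 3 + 3P
New equilibrium quantity:
Q_new = 402/5
Tax revenue = tax * Q_new = 5 * 402/5 = 402

402


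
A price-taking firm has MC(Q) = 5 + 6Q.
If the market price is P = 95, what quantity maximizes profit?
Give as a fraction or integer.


In perfect competition, profit is maximized where P = MC.
95 = 5 + 6Q
90 = 6Q
Q* = 90/6 = 15

15


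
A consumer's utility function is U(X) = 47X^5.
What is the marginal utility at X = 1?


MU = dU/dX = 47*5*X^(5-1)
MU = 235*X^4
At X = 1:
MU = 235 * 1^4
MU = 235 * 1 = 235

235


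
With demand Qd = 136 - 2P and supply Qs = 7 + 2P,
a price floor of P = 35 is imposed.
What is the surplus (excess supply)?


At P = 35:
Qd = 136 - 2*35 = 66
Qs = 7 + 2*35 = 77
Surplus = Qs - Qd = 77 - 66 = 11

11


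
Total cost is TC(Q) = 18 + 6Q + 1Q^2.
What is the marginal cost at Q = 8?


MC = dTC/dQ = 6 + 2*1*Q
At Q = 8:
MC = 6 + 2*8
MC = 6 + 16 = 22

22


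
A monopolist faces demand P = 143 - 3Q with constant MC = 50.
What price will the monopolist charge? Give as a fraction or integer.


MR = 143 - 6Q
Set MR = MC: 143 - 6Q = 50
Q* = 31/2
Substitute into demand:
P* = 143 - 3*31/2 = 193/2

193/2


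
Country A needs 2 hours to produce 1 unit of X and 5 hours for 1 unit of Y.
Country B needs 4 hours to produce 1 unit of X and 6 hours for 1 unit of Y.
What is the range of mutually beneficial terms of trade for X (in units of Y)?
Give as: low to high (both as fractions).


Opportunity cost of X for Country A = hours_X / hours_Y = 2/5 = 2/5 units of Y
Opportunity cost of X for Country B = hours_X / hours_Y = 4/6 = 2/3 units of Y
Terms of trade must be between the two opportunity costs.
Range: 2/5 to 2/3

2/5 to 2/3


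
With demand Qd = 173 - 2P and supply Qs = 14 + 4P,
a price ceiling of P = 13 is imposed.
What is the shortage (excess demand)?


At P = 13:
Qd = 173 - 2*13 = 147
Qs = 14 + 4*13 = 66
Shortage = Qd - Qs = 147 - 66 = 81

81


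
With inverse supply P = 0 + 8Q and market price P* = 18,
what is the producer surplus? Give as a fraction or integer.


Minimum supply price (at Q=0): P_min = 0
Quantity supplied at P* = 18:
Q* = (18 - 0)/8 = 9/4
PS = (1/2) * Q* * (P* - P_min)
PS = (1/2) * 9/4 * (18 - 0)
PS = (1/2) * 9/4 * 18 = 81/4

81/4


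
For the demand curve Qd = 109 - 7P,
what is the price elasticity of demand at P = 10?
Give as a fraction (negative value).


dQ/dP = -7
At P = 10: Q = 109 - 7*10 = 39
E = (dQ/dP)(P/Q) = (-7)(10/39) = -70/39

-70/39


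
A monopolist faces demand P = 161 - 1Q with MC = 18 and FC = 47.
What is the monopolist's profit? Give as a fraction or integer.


MR = MC: 161 - 2Q = 18
Q* = 143/2
P* = 161 - 1*143/2 = 179/2
Profit = (P* - MC)*Q* - FC
= (179/2 - 18)*143/2 - 47
= 143/2*143/2 - 47
= 20449/4 - 47 = 20261/4

20261/4


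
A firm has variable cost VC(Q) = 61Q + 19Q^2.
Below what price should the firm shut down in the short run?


AVC(Q) = VC(Q)/Q = 61 + 19Q
AVC is increasing in Q, so minimum AVC is at Q -> 0+.
Min AVC = 61
The firm should shut down if P < 61.

61


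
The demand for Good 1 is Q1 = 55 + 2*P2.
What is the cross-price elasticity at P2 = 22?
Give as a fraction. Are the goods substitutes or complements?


dQ1/dP2 = 2
At P2 = 22: Q1 = 55 + 2*22 = 99
Exy = (dQ1/dP2)(P2/Q1) = 2 * 22 / 99 = 4/9
Since Exy > 0, the goods are substitutes.

4/9 (substitutes)


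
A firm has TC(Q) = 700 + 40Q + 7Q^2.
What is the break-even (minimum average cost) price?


AC(Q) = 700/Q + 40 + 7Q
To minimize: dAC/dQ = -700/Q^2 + 7 = 0
Q^2 = 700/7 = 100
Q* = 10
Min AC = 700/10 + 40 + 7*10
Min AC = 70 + 40 + 70 = 180

180


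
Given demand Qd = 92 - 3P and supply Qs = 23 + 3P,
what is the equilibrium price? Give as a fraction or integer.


At equilibrium, Qd = Qs.
92 - 3P = 23 + 3P
92 - 23 = 3P + 3P
69 = 6P
P* = 69/6 = 23/2

23/2


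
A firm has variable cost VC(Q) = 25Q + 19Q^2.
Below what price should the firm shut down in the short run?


AVC(Q) = VC(Q)/Q = 25 + 19Q
AVC is increasing in Q, so minimum AVC is at Q -> 0+.
Min AVC = 25
The firm should shut down if P < 25.

25


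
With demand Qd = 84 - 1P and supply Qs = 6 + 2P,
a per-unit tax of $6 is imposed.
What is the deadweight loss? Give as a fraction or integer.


Pre-tax equilibrium quantity: Q* = 58
Post-tax equilibrium quantity: Q_tax = 54
Reduction in quantity: Q* - Q_tax = 4
DWL = (1/2) * tax * (Q* - Q_tax)
DWL = (1/2) * 6 * 4 = 12

12


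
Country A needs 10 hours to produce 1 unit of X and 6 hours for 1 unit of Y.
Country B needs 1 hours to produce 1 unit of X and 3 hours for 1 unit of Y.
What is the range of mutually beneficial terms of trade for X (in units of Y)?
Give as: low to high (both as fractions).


Opportunity cost of X for Country A = hours_X / hours_Y = 10/6 = 5/3 units of Y
Opportunity cost of X for Country B = hours_X / hours_Y = 1/3 = 1/3 units of Y
Terms of trade must be between the two opportunity costs.
Range: 1/3 to 5/3

1/3 to 5/3


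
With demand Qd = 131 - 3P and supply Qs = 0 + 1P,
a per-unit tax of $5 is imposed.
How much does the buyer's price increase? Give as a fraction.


With a per-unit tax, the buyer's price increase depends on relative slopes.
Supply slope: d = 1, Demand slope: b = 3
Buyer's price increase = d * tax / (b + d)
= 1 * 5 / (3 + 1)
= 5 / 4 = 5/4

5/4


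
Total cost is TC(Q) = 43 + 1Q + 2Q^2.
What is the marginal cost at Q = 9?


MC = dTC/dQ = 1 + 2*2*Q
At Q = 9:
MC = 1 + 4*9
MC = 1 + 36 = 37

37


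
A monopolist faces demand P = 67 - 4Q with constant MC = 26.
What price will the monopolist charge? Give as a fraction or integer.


MR = 67 - 8Q
Set MR = MC: 67 - 8Q = 26
Q* = 41/8
Substitute into demand:
P* = 67 - 4*41/8 = 93/2

93/2


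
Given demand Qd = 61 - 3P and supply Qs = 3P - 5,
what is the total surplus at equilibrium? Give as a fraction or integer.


Find equilibrium: 61 - 3P = 3P - 5
61 + 5 = 6P
P* = 66/6 = 11
Q* = 3*11 - 5 = 28
Inverse demand: P = 61/3 - Q/3, so P_max = 61/3
Inverse supply: P = 5/3 + Q/3, so P_min = 5/3
CS = (1/2) * 28 * (61/3 - 11) = 392/3
PS = (1/2) * 28 * (11 - 5/3) = 392/3
TS = CS + PS = 392/3 + 392/3 = 784/3

784/3


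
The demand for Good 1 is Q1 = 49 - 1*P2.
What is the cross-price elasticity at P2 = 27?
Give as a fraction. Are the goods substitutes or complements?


dQ1/dP2 = -1
At P2 = 27: Q1 = 49 - 1*27 = 22
Exy = (dQ1/dP2)(P2/Q1) = -1 * 27 / 22 = -27/22
Since Exy < 0, the goods are complements.

-27/22 (complements)


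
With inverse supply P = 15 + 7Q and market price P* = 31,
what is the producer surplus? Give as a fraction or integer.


Minimum supply price (at Q=0): P_min = 15
Quantity supplied at P* = 31:
Q* = (31 - 15)/7 = 16/7
PS = (1/2) * Q* * (P* - P_min)
PS = (1/2) * 16/7 * (31 - 15)
PS = (1/2) * 16/7 * 16 = 128/7

128/7


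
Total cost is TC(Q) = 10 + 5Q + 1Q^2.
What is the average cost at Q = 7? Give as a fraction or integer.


TC(7) = 10 + 5*7 + 1*7^2
TC(7) = 10 + 35 + 49 = 94
AC = TC/Q = 94/7 = 94/7

94/7


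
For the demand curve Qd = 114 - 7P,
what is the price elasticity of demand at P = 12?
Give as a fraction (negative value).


dQ/dP = -7
At P = 12: Q = 114 - 7*12 = 30
E = (dQ/dP)(P/Q) = (-7)(12/30) = -14/5

-14/5


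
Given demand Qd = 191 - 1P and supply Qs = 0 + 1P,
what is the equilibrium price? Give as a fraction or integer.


At equilibrium, Qd = Qs.
191 - 1P = 0 + 1P
191 - 0 = 1P + 1P
191 = 2P
P* = 191/2 = 191/2

191/2


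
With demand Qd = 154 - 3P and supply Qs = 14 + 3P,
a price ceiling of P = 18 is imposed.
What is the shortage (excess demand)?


At P = 18:
Qd = 154 - 3*18 = 100
Qs = 14 + 3*18 = 68
Shortage = Qd - Qs = 100 - 68 = 32

32


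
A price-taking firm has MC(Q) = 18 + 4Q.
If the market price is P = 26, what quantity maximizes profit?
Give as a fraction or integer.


In perfect competition, profit is maximized where P = MC.
26 = 18 + 4Q
8 = 4Q
Q* = 8/4 = 2

2


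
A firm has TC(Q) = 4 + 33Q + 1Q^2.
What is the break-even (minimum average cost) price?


AC(Q) = 4/Q + 33 + 1Q
To minimize: dAC/dQ = -4/Q^2 + 1 = 0
Q^2 = 4/1 = 4
Q* = 2
Min AC = 4/2 + 33 + 1*2
Min AC = 2 + 33 + 2 = 37

37


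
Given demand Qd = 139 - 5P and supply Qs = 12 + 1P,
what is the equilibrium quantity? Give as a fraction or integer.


First find equilibrium price:
139 - 5P = 12 + 1P
P* = 127/6 = 127/6
Then substitute into demand:
Q* = 139 - 5 * 127/6 = 199/6

199/6


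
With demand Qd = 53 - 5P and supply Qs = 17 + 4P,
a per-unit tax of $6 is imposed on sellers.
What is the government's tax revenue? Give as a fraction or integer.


With tax on sellers, new supply: Qs' = 17 + 4(P - 6)
= 4P - 7
New equilibrium quantity:
Q_new = 59/3
Tax revenue = tax * Q_new = 6 * 59/3 = 118

118


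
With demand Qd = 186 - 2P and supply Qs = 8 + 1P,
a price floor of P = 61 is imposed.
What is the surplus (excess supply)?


At P = 61:
Qd = 186 - 2*61 = 64
Qs = 8 + 1*61 = 69
Surplus = Qs - Qd = 69 - 64 = 5

5


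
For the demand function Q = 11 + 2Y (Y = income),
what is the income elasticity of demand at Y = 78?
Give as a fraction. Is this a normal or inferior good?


dQ/dY = 2
At Y = 78: Q = 11 + 2*78 = 167
Ey = (dQ/dY)(Y/Q) = 2 * 78 / 167 = 156/167
Since Ey > 0, this is a normal good.

156/167 (normal good)


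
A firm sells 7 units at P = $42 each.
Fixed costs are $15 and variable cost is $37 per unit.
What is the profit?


Total Revenue = P * Q = 42 * 7 = $294
Total Cost = FC + VC*Q = 15 + 37*7 = $274
Profit = TR - TC = 294 - 274 = $20

$20


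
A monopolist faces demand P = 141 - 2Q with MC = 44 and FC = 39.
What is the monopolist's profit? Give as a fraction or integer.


MR = MC: 141 - 4Q = 44
Q* = 97/4
P* = 141 - 2*97/4 = 185/2
Profit = (P* - MC)*Q* - FC
= (185/2 - 44)*97/4 - 39
= 97/2*97/4 - 39
= 9409/8 - 39 = 9097/8

9097/8


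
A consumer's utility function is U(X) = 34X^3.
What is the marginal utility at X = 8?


MU = dU/dX = 34*3*X^(3-1)
MU = 102*X^2
At X = 8:
MU = 102 * 8^2
MU = 102 * 64 = 6528

6528


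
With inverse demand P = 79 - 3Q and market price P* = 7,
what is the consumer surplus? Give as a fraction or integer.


Maximum willingness to pay (at Q=0): P_max = 79
Quantity demanded at P* = 7:
Q* = (79 - 7)/3 = 24
CS = (1/2) * Q* * (P_max - P*)
CS = (1/2) * 24 * (79 - 7)
CS = (1/2) * 24 * 72 = 864

864


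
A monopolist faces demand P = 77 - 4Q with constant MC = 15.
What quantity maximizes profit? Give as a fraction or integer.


TR = P*Q = (77 - 4Q)Q = 77Q - 4Q^2
MR = dTR/dQ = 77 - 8Q
Set MR = MC:
77 - 8Q = 15
62 = 8Q
Q* = 62/8 = 31/4

31/4


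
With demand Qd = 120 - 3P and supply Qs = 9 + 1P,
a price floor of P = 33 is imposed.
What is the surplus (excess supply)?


At P = 33:
Qd = 120 - 3*33 = 21
Qs = 9 + 1*33 = 42
Surplus = Qs - Qd = 42 - 21 = 21

21


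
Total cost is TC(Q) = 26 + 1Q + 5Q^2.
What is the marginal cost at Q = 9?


MC = dTC/dQ = 1 + 2*5*Q
At Q = 9:
MC = 1 + 10*9
MC = 1 + 90 = 91

91


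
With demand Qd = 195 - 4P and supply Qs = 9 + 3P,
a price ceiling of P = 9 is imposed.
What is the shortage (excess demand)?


At P = 9:
Qd = 195 - 4*9 = 159
Qs = 9 + 3*9 = 36
Shortage = Qd - Qs = 159 - 36 = 123

123


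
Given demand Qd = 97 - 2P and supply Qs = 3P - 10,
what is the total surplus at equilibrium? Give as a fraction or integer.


Find equilibrium: 97 - 2P = 3P - 10
97 + 10 = 5P
P* = 107/5 = 107/5
Q* = 3*107/5 - 10 = 271/5
Inverse demand: P = 97/2 - Q/2, so P_max = 97/2
Inverse supply: P = 10/3 + Q/3, so P_min = 10/3
CS = (1/2) * 271/5 * (97/2 - 107/5) = 73441/100
PS = (1/2) * 271/5 * (107/5 - 10/3) = 73441/150
TS = CS + PS = 73441/100 + 73441/150 = 73441/60

73441/60


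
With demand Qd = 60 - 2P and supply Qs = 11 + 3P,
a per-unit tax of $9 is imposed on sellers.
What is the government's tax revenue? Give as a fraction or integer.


With tax on sellers, new supply: Qs' = 11 + 3(P - 9)
= 3P - 16
New equilibrium quantity:
Q_new = 148/5
Tax revenue = tax * Q_new = 9 * 148/5 = 1332/5

1332/5


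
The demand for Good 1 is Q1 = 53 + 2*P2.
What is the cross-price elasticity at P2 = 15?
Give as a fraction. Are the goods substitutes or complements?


dQ1/dP2 = 2
At P2 = 15: Q1 = 53 + 2*15 = 83
Exy = (dQ1/dP2)(P2/Q1) = 2 * 15 / 83 = 30/83
Since Exy > 0, the goods are substitutes.

30/83 (substitutes)


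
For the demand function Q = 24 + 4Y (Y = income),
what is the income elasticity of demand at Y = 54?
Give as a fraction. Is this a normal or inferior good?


dQ/dY = 4
At Y = 54: Q = 24 + 4*54 = 240
Ey = (dQ/dY)(Y/Q) = 4 * 54 / 240 = 9/10
Since Ey > 0, this is a normal good.

9/10 (normal good)


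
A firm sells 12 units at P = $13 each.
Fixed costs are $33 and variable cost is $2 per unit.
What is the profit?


Total Revenue = P * Q = 13 * 12 = $156
Total Cost = FC + VC*Q = 33 + 2*12 = $57
Profit = TR - TC = 156 - 57 = $99

$99


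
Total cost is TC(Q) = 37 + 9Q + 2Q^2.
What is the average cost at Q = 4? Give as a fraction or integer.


TC(4) = 37 + 9*4 + 2*4^2
TC(4) = 37 + 36 + 32 = 105
AC = TC/Q = 105/4 = 105/4

105/4


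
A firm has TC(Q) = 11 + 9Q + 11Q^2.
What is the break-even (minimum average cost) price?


AC(Q) = 11/Q + 9 + 11Q
To minimize: dAC/dQ = -11/Q^2 + 11 = 0
Q^2 = 11/11 = 1
Q* = 1
Min AC = 11/1 + 9 + 11*1
Min AC = 11 + 9 + 11 = 31

31


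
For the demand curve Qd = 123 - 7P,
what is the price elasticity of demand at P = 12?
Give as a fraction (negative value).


dQ/dP = -7
At P = 12: Q = 123 - 7*12 = 39
E = (dQ/dP)(P/Q) = (-7)(12/39) = -28/13

-28/13


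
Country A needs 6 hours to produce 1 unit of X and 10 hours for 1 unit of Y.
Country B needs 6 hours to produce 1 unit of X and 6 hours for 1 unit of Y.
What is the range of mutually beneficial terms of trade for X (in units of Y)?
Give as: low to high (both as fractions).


Opportunity cost of X for Country A = hours_X / hours_Y = 6/10 = 3/5 units of Y
Opportunity cost of X for Country B = hours_X / hours_Y = 6/6 = 1 units of Y
Terms of trade must be between the two opportunity costs.
Range: 3/5 to 1

3/5 to 1


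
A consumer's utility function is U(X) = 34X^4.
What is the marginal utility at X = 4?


MU = dU/dX = 34*4*X^(4-1)
MU = 136*X^3
At X = 4:
MU = 136 * 4^3
MU = 136 * 64 = 8704

8704


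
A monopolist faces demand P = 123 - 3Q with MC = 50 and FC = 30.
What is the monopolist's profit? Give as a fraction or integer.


MR = MC: 123 - 6Q = 50
Q* = 73/6
P* = 123 - 3*73/6 = 173/2
Profit = (P* - MC)*Q* - FC
= (173/2 - 50)*73/6 - 30
= 73/2*73/6 - 30
= 5329/12 - 30 = 4969/12

4969/12


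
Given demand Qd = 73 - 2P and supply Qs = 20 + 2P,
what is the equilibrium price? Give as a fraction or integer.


At equilibrium, Qd = Qs.
73 - 2P = 20 + 2P
73 - 20 = 2P + 2P
53 = 4P
P* = 53/4 = 53/4

53/4


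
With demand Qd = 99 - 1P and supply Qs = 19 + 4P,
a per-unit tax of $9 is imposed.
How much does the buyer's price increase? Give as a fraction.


With a per-unit tax, the buyer's price increase depends on relative slopes.
Supply slope: d = 4, Demand slope: b = 1
Buyer's price increase = d * tax / (b + d)
= 4 * 9 / (1 + 4)
= 36 / 5 = 36/5

36/5


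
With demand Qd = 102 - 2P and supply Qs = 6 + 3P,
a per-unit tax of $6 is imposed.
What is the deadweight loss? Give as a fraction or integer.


Pre-tax equilibrium quantity: Q* = 318/5
Post-tax equilibrium quantity: Q_tax = 282/5
Reduction in quantity: Q* - Q_tax = 36/5
DWL = (1/2) * tax * (Q* - Q_tax)
DWL = (1/2) * 6 * 36/5 = 108/5

108/5


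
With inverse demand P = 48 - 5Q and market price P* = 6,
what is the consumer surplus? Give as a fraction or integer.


Maximum willingness to pay (at Q=0): P_max = 48
Quantity demanded at P* = 6:
Q* = (48 - 6)/5 = 42/5
CS = (1/2) * Q* * (P_max - P*)
CS = (1/2) * 42/5 * (48 - 6)
CS = (1/2) * 42/5 * 42 = 882/5

882/5


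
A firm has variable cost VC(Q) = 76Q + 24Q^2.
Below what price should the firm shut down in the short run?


AVC(Q) = VC(Q)/Q = 76 + 24Q
AVC is increasing in Q, so minimum AVC is at Q -> 0+.
Min AVC = 76
The firm should shut down if P < 76.

76


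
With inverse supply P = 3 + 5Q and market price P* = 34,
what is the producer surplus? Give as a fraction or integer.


Minimum supply price (at Q=0): P_min = 3
Quantity supplied at P* = 34:
Q* = (34 - 3)/5 = 31/5
PS = (1/2) * Q* * (P* - P_min)
PS = (1/2) * 31/5 * (34 - 3)
PS = (1/2) * 31/5 * 31 = 961/10

961/10


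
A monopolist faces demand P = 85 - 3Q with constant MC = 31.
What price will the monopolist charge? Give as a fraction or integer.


MR = 85 - 6Q
Set MR = MC: 85 - 6Q = 31
Q* = 9
Substitute into demand:
P* = 85 - 3*9 = 58

58


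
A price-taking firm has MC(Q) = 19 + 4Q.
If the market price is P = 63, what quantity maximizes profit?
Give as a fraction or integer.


In perfect competition, profit is maximized where P = MC.
63 = 19 + 4Q
44 = 4Q
Q* = 44/4 = 11

11


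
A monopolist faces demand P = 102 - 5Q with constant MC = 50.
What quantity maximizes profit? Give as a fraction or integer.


TR = P*Q = (102 - 5Q)Q = 102Q - 5Q^2
MR = dTR/dQ = 102 - 10Q
Set MR = MC:
102 - 10Q = 50
52 = 10Q
Q* = 52/10 = 26/5

26/5


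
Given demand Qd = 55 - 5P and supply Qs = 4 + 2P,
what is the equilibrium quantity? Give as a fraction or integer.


First find equilibrium price:
55 - 5P = 4 + 2P
P* = 51/7 = 51/7
Then substitute into demand:
Q* = 55 - 5 * 51/7 = 130/7

130/7


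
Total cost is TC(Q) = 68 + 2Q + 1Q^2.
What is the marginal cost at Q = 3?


MC = dTC/dQ = 2 + 2*1*Q
At Q = 3:
MC = 2 + 2*3
MC = 2 + 6 = 8

8


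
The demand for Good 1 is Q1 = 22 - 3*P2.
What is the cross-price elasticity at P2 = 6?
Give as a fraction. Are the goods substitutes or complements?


dQ1/dP2 = -3
At P2 = 6: Q1 = 22 - 3*6 = 4
Exy = (dQ1/dP2)(P2/Q1) = -3 * 6 / 4 = -9/2
Since Exy < 0, the goods are complements.

-9/2 (complements)


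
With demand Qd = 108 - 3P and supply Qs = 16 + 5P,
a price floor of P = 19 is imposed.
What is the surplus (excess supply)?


At P = 19:
Qd = 108 - 3*19 = 51
Qs = 16 + 5*19 = 111
Surplus = Qs - Qd = 111 - 51 = 60

60


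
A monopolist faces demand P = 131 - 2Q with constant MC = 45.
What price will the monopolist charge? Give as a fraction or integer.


MR = 131 - 4Q
Set MR = MC: 131 - 4Q = 45
Q* = 43/2
Substitute into demand:
P* = 131 - 2*43/2 = 88

88


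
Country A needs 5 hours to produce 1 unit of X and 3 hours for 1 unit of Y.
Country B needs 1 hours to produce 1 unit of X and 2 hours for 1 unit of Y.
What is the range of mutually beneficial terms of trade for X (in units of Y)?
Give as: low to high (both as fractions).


Opportunity cost of X for Country A = hours_X / hours_Y = 5/3 = 5/3 units of Y
Opportunity cost of X for Country B = hours_X / hours_Y = 1/2 = 1/2 units of Y
Terms of trade must be between the two opportunity costs.
Range: 1/2 to 5/3

1/2 to 5/3


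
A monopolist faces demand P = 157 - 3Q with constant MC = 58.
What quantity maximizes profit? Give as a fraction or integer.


TR = P*Q = (157 - 3Q)Q = 157Q - 3Q^2
MR = dTR/dQ = 157 - 6Q
Set MR = MC:
157 - 6Q = 58
99 = 6Q
Q* = 99/6 = 33/2

33/2


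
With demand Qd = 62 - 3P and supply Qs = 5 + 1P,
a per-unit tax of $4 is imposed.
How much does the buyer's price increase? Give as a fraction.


With a per-unit tax, the buyer's price increase depends on relative slopes.
Supply slope: d = 1, Demand slope: b = 3
Buyer's price increase = d * tax / (b + d)
= 1 * 4 / (3 + 1)
= 4 / 4 = 1

1


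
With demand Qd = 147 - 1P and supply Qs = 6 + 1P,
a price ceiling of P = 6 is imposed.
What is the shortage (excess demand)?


At P = 6:
Qd = 147 - 1*6 = 141
Qs = 6 + 1*6 = 12
Shortage = Qd - Qs = 141 - 12 = 129

129


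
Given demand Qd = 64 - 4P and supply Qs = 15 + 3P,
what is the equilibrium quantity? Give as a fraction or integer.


First find equilibrium price:
64 - 4P = 15 + 3P
P* = 49/7 = 7
Then substitute into demand:
Q* = 64 - 4 * 7 = 36

36


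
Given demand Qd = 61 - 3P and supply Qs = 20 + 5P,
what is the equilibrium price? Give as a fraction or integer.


At equilibrium, Qd = Qs.
61 - 3P = 20 + 5P
61 - 20 = 3P + 5P
41 = 8P
P* = 41/8 = 41/8

41/8


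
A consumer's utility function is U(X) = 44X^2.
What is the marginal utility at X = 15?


MU = dU/dX = 44*2*X^(2-1)
MU = 88*X^1
At X = 15:
MU = 88 * 15^1
MU = 88 * 15 = 1320

1320


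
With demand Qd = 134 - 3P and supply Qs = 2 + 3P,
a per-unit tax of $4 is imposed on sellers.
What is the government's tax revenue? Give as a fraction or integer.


With tax on sellers, new supply: Qs' = 2 + 3(P - 4)
= 3P - 10
New equilibrium quantity:
Q_new = 62
Tax revenue = tax * Q_new = 4 * 62 = 248

248


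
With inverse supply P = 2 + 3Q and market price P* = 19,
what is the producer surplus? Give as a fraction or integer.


Minimum supply price (at Q=0): P_min = 2
Quantity supplied at P* = 19:
Q* = (19 - 2)/3 = 17/3
PS = (1/2) * Q* * (P* - P_min)
PS = (1/2) * 17/3 * (19 - 2)
PS = (1/2) * 17/3 * 17 = 289/6

289/6


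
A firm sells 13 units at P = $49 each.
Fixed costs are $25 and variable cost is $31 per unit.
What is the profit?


Total Revenue = P * Q = 49 * 13 = $637
Total Cost = FC + VC*Q = 25 + 31*13 = $428
Profit = TR - TC = 637 - 428 = $209

$209


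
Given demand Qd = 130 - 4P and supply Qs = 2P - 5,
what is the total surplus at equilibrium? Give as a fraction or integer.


Find equilibrium: 130 - 4P = 2P - 5
130 + 5 = 6P
P* = 135/6 = 45/2
Q* = 2*45/2 - 5 = 40
Inverse demand: P = 65/2 - Q/4, so P_max = 65/2
Inverse supply: P = 5/2 + Q/2, so P_min = 5/2
CS = (1/2) * 40 * (65/2 - 45/2) = 200
PS = (1/2) * 40 * (45/2 - 5/2) = 400
TS = CS + PS = 200 + 400 = 600

600


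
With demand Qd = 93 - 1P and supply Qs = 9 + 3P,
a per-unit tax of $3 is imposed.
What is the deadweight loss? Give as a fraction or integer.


Pre-tax equilibrium quantity: Q* = 72
Post-tax equilibrium quantity: Q_tax = 279/4
Reduction in quantity: Q* - Q_tax = 9/4
DWL = (1/2) * tax * (Q* - Q_tax)
DWL = (1/2) * 3 * 9/4 = 27/8

27/8


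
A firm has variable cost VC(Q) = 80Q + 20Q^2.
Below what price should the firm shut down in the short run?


AVC(Q) = VC(Q)/Q = 80 + 20Q
AVC is increasing in Q, so minimum AVC is at Q -> 0+.
Min AVC = 80
The firm should shut down if P < 80.

80


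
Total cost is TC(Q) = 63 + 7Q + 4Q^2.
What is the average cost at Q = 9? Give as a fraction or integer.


TC(9) = 63 + 7*9 + 4*9^2
TC(9) = 63 + 63 + 324 = 450
AC = TC/Q = 450/9 = 50

50


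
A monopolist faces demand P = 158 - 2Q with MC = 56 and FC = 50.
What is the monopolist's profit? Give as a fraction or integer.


MR = MC: 158 - 4Q = 56
Q* = 51/2
P* = 158 - 2*51/2 = 107
Profit = (P* - MC)*Q* - FC
= (107 - 56)*51/2 - 50
= 51*51/2 - 50
= 2601/2 - 50 = 2501/2

2501/2


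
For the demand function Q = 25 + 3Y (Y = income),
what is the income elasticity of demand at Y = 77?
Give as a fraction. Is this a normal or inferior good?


dQ/dY = 3
At Y = 77: Q = 25 + 3*77 = 256
Ey = (dQ/dY)(Y/Q) = 3 * 77 / 256 = 231/256
Since Ey > 0, this is a normal good.

231/256 (normal good)


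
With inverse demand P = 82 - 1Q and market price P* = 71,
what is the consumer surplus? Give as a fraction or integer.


Maximum willingness to pay (at Q=0): P_max = 82
Quantity demanded at P* = 71:
Q* = (82 - 71)/1 = 11
CS = (1/2) * Q* * (P_max - P*)
CS = (1/2) * 11 * (82 - 71)
CS = (1/2) * 11 * 11 = 121/2

121/2


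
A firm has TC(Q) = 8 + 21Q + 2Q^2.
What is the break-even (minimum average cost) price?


AC(Q) = 8/Q + 21 + 2Q
To minimize: dAC/dQ = -8/Q^2 + 2 = 0
Q^2 = 8/2 = 4
Q* = 2
Min AC = 8/2 + 21 + 2*2
Min AC = 4 + 21 + 4 = 29

29


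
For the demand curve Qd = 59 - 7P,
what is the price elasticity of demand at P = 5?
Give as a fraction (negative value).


dQ/dP = -7
At P = 5: Q = 59 - 7*5 = 24
E = (dQ/dP)(P/Q) = (-7)(5/24) = -35/24

-35/24


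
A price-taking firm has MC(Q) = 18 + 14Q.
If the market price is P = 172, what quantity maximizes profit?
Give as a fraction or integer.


In perfect competition, profit is maximized where P = MC.
172 = 18 + 14Q
154 = 14Q
Q* = 154/14 = 11

11


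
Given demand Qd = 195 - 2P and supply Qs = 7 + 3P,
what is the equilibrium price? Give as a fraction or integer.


At equilibrium, Qd = Qs.
195 - 2P = 7 + 3P
195 - 7 = 2P + 3P
188 = 5P
P* = 188/5 = 188/5

188/5


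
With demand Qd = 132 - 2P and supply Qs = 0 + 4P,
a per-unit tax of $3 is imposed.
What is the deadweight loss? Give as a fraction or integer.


Pre-tax equilibrium quantity: Q* = 88
Post-tax equilibrium quantity: Q_tax = 84
Reduction in quantity: Q* - Q_tax = 4
DWL = (1/2) * tax * (Q* - Q_tax)
DWL = (1/2) * 3 * 4 = 6

6


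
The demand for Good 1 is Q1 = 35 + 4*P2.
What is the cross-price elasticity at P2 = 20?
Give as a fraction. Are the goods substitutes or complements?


dQ1/dP2 = 4
At P2 = 20: Q1 = 35 + 4*20 = 115
Exy = (dQ1/dP2)(P2/Q1) = 4 * 20 / 115 = 16/23
Since Exy > 0, the goods are substitutes.

16/23 (substitutes)


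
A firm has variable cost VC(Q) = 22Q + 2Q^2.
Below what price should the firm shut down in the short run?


AVC(Q) = VC(Q)/Q = 22 + 2Q
AVC is increasing in Q, so minimum AVC is at Q -> 0+.
Min AVC = 22
The firm should shut down if P < 22.

22


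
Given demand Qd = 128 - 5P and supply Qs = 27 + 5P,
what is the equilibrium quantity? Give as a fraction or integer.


First find equilibrium price:
128 - 5P = 27 + 5P
P* = 101/10 = 101/10
Then substitute into demand:
Q* = 128 - 5 * 101/10 = 155/2

155/2


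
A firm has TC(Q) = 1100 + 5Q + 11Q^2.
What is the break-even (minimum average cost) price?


AC(Q) = 1100/Q + 5 + 11Q
To minimize: dAC/dQ = -1100/Q^2 + 11 = 0
Q^2 = 1100/11 = 100
Q* = 10
Min AC = 1100/10 + 5 + 11*10
Min AC = 110 + 5 + 110 = 225

225


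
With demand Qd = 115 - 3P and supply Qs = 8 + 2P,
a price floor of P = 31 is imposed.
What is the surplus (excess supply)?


At P = 31:
Qd = 115 - 3*31 = 22
Qs = 8 + 2*31 = 70
Surplus = Qs - Qd = 70 - 22 = 48

48


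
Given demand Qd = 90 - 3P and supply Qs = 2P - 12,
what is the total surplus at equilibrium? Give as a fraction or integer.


Find equilibrium: 90 - 3P = 2P - 12
90 + 12 = 5P
P* = 102/5 = 102/5
Q* = 2*102/5 - 12 = 144/5
Inverse demand: P = 30 - Q/3, so P_max = 30
Inverse supply: P = 6 + Q/2, so P_min = 6
CS = (1/2) * 144/5 * (30 - 102/5) = 3456/25
PS = (1/2) * 144/5 * (102/5 - 6) = 5184/25
TS = CS + PS = 3456/25 + 5184/25 = 1728/5

1728/5


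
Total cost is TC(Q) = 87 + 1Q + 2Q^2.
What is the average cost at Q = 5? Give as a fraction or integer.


TC(5) = 87 + 1*5 + 2*5^2
TC(5) = 87 + 5 + 50 = 142
AC = TC/Q = 142/5 = 142/5

142/5


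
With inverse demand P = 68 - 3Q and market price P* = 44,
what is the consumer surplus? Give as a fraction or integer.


Maximum willingness to pay (at Q=0): P_max = 68
Quantity demanded at P* = 44:
Q* = (68 - 44)/3 = 8
CS = (1/2) * Q* * (P_max - P*)
CS = (1/2) * 8 * (68 - 44)
CS = (1/2) * 8 * 24 = 96

96


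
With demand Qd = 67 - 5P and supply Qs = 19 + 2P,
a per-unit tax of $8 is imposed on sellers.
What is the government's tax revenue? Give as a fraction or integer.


With tax on sellers, new supply: Qs' = 19 + 2(P - 8)
= 3 + 2P
New equilibrium quantity:
Q_new = 149/7
Tax revenue = tax * Q_new = 8 * 149/7 = 1192/7

1192/7


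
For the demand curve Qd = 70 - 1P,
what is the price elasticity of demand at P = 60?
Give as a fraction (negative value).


dQ/dP = -1
At P = 60: Q = 70 - 1*60 = 10
E = (dQ/dP)(P/Q) = (-1)(60/10) = -6

-6


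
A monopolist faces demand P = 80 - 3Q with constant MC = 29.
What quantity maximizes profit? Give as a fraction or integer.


TR = P*Q = (80 - 3Q)Q = 80Q - 3Q^2
MR = dTR/dQ = 80 - 6Q
Set MR = MC:
80 - 6Q = 29
51 = 6Q
Q* = 51/6 = 17/2

17/2


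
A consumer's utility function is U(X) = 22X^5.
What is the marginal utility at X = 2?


MU = dU/dX = 22*5*X^(5-1)
MU = 110*X^4
At X = 2:
MU = 110 * 2^4
MU = 110 * 16 = 1760

1760


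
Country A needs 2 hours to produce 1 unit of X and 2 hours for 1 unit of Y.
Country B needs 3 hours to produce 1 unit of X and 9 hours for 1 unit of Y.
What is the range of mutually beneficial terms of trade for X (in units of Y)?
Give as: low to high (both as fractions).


Opportunity cost of X for Country A = hours_X / hours_Y = 2/2 = 1 units of Y
Opportunity cost of X for Country B = hours_X / hours_Y = 3/9 = 1/3 units of Y
Terms of trade must be between the two opportunity costs.
Range: 1/3 to 1

1/3 to 1


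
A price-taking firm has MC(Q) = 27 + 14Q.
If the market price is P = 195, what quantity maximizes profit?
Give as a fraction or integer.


In perfect competition, profit is maximized where P = MC.
195 = 27 + 14Q
168 = 14Q
Q* = 168/14 = 12

12


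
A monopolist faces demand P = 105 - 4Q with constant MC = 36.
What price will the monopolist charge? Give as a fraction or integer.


MR = 105 - 8Q
Set MR = MC: 105 - 8Q = 36
Q* = 69/8
Substitute into demand:
P* = 105 - 4*69/8 = 141/2

141/2


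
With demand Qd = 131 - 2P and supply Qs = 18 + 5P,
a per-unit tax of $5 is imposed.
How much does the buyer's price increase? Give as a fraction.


With a per-unit tax, the buyer's price increase depends on relative slopes.
Supply slope: d = 5, Demand slope: b = 2
Buyer's price increase = d * tax / (b + d)
= 5 * 5 / (2 + 5)
= 25 / 7 = 25/7

25/7


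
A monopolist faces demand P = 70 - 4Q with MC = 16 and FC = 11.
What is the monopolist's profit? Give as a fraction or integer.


MR = MC: 70 - 8Q = 16
Q* = 27/4
P* = 70 - 4*27/4 = 43
Profit = (P* - MC)*Q* - FC
= (43 - 16)*27/4 - 11
= 27*27/4 - 11
= 729/4 - 11 = 685/4

685/4


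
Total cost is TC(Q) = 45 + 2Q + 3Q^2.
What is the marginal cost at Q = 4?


MC = dTC/dQ = 2 + 2*3*Q
At Q = 4:
MC = 2 + 6*4
MC = 2 + 24 = 26

26


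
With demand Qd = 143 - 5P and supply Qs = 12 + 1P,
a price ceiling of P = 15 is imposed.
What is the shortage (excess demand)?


At P = 15:
Qd = 143 - 5*15 = 68
Qs = 12 + 1*15 = 27
Shortage = Qd - Qs = 68 - 27 = 41

41


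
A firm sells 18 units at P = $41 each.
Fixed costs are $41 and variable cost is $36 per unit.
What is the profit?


Total Revenue = P * Q = 41 * 18 = $738
Total Cost = FC + VC*Q = 41 + 36*18 = $689
Profit = TR - TC = 738 - 689 = $49

$49


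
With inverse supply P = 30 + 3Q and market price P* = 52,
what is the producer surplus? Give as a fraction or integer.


Minimum supply price (at Q=0): P_min = 30
Quantity supplied at P* = 52:
Q* = (52 - 30)/3 = 22/3
PS = (1/2) * Q* * (P* - P_min)
PS = (1/2) * 22/3 * (52 - 30)
PS = (1/2) * 22/3 * 22 = 242/3

242/3


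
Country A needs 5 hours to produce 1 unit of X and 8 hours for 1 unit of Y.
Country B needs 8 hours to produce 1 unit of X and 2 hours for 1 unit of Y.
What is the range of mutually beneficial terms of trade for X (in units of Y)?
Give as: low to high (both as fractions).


Opportunity cost of X for Country A = hours_X / hours_Y = 5/8 = 5/8 units of Y
Opportunity cost of X for Country B = hours_X / hours_Y = 8/2 = 4 units of Y
Terms of trade must be between the two opportunity costs.
Range: 5/8 to 4

5/8 to 4


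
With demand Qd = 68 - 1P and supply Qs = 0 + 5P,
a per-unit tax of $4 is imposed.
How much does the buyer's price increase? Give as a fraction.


With a per-unit tax, the buyer's price increase depends on relative slopes.
Supply slope: d = 5, Demand slope: b = 1
Buyer's price increase = d * tax / (b + d)
= 5 * 4 / (1 + 5)
= 20 / 6 = 10/3

10/3


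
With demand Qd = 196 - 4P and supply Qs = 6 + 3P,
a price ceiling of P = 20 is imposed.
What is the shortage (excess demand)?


At P = 20:
Qd = 196 - 4*20 = 116
Qs = 6 + 3*20 = 66
Shortage = Qd - Qs = 116 - 66 = 50

50


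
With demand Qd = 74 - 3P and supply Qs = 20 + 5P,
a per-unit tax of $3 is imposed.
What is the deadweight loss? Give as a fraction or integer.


Pre-tax equilibrium quantity: Q* = 215/4
Post-tax equilibrium quantity: Q_tax = 385/8
Reduction in quantity: Q* - Q_tax = 45/8
DWL = (1/2) * tax * (Q* - Q_tax)
DWL = (1/2) * 3 * 45/8 = 135/16

135/16


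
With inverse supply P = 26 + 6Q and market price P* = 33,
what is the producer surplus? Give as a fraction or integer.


Minimum supply price (at Q=0): P_min = 26
Quantity supplied at P* = 33:
Q* = (33 - 26)/6 = 7/6
PS = (1/2) * Q* * (P* - P_min)
PS = (1/2) * 7/6 * (33 - 26)
PS = (1/2) * 7/6 * 7 = 49/12

49/12


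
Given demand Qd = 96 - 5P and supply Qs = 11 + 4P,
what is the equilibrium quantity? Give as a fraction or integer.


First find equilibrium price:
96 - 5P = 11 + 4P
P* = 85/9 = 85/9
Then substitute into demand:
Q* = 96 - 5 * 85/9 = 439/9

439/9


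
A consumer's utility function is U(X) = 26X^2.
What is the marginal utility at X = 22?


MU = dU/dX = 26*2*X^(2-1)
MU = 52*X^1
At X = 22:
MU = 52 * 22^1
MU = 52 * 22 = 1144

1144


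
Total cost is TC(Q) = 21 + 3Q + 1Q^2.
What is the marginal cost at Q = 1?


MC = dTC/dQ = 3 + 2*1*Q
At Q = 1:
MC = 3 + 2*1
MC = 3 + 2 = 5

5


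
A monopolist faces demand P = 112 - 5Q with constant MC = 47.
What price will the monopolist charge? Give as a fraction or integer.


MR = 112 - 10Q
Set MR = MC: 112 - 10Q = 47
Q* = 13/2
Substitute into demand:
P* = 112 - 5*13/2 = 159/2

159/2


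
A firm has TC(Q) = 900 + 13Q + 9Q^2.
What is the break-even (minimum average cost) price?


AC(Q) = 900/Q + 13 + 9Q
To minimize: dAC/dQ = -900/Q^2 + 9 = 0
Q^2 = 900/9 = 100
Q* = 10
Min AC = 900/10 + 13 + 9*10
Min AC = 90 + 13 + 90 = 193

193


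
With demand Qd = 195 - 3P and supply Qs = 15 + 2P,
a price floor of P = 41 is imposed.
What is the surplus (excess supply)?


At P = 41:
Qd = 195 - 3*41 = 72
Qs = 15 + 2*41 = 97
Surplus = Qs - Qd = 97 - 72 = 25

25


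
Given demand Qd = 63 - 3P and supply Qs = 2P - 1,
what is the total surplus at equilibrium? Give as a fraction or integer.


Find equilibrium: 63 - 3P = 2P - 1
63 + 1 = 5P
P* = 64/5 = 64/5
Q* = 2*64/5 - 1 = 123/5
Inverse demand: P = 21 - Q/3, so P_max = 21
Inverse supply: P = 1/2 + Q/2, so P_min = 1/2
CS = (1/2) * 123/5 * (21 - 64/5) = 5043/50
PS = (1/2) * 123/5 * (64/5 - 1/2) = 15129/100
TS = CS + PS = 5043/50 + 15129/100 = 5043/20

5043/20


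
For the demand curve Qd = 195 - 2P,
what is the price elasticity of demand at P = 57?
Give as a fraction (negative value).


dQ/dP = -2
At P = 57: Q = 195 - 2*57 = 81
E = (dQ/dP)(P/Q) = (-2)(57/81) = -38/27

-38/27


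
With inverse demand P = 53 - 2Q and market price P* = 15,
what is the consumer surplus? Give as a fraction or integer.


Maximum willingness to pay (at Q=0): P_max = 53
Quantity demanded at P* = 15:
Q* = (53 - 15)/2 = 19
CS = (1/2) * Q* * (P_max - P*)
CS = (1/2) * 19 * (53 - 15)
CS = (1/2) * 19 * 38 = 361

361


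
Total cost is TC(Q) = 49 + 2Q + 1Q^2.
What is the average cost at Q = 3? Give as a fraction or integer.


TC(3) = 49 + 2*3 + 1*3^2
TC(3) = 49 + 6 + 9 = 64
AC = TC/Q = 64/3 = 64/3

64/3


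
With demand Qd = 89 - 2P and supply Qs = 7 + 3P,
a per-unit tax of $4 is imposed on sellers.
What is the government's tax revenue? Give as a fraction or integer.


With tax on sellers, new supply: Qs' = 7 + 3(P - 4)
= 3P - 5
New equilibrium quantity:
Q_new = 257/5
Tax revenue = tax * Q_new = 4 * 257/5 = 1028/5

1028/5


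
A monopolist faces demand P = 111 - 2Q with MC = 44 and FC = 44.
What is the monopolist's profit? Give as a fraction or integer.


MR = MC: 111 - 4Q = 44
Q* = 67/4
P* = 111 - 2*67/4 = 155/2
Profit = (P* - MC)*Q* - FC
= (155/2 - 44)*67/4 - 44
= 67/2*67/4 - 44
= 4489/8 - 44 = 4137/8

4137/8


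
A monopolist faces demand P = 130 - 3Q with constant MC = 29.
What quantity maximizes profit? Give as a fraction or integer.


TR = P*Q = (130 - 3Q)Q = 130Q - 3Q^2
MR = dTR/dQ = 130 - 6Q
Set MR = MC:
130 - 6Q = 29
101 = 6Q
Q* = 101/6 = 101/6

101/6


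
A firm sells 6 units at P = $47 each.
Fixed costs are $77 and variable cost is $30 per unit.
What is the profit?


Total Revenue = P * Q = 47 * 6 = $282
Total Cost = FC + VC*Q = 77 + 30*6 = $257
Profit = TR - TC = 282 - 257 = $25

$25


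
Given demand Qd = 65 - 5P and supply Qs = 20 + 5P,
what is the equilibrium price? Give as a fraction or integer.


At equilibrium, Qd = Qs.
65 - 5P = 20 + 5P
65 - 20 = 5P + 5P
45 = 10P
P* = 45/10 = 9/2

9/2


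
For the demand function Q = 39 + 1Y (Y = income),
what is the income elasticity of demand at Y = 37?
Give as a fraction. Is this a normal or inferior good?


dQ/dY = 1
At Y = 37: Q = 39 + 1*37 = 76
Ey = (dQ/dY)(Y/Q) = 1 * 37 / 76 = 37/76
Since Ey > 0, this is a normal good.

37/76 (normal good)


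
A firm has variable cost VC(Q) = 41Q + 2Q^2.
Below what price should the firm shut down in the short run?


AVC(Q) = VC(Q)/Q = 41 + 2Q
AVC is increasing in Q, so minimum AVC is at Q -> 0+.
Min AVC = 41
The firm should shut down if P < 41.

41


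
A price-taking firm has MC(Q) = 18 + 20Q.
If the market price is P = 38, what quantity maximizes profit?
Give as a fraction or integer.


In perfect competition, profit is maximized where P = MC.
38 = 18 + 20Q
20 = 20Q
Q* = 20/20 = 1

1


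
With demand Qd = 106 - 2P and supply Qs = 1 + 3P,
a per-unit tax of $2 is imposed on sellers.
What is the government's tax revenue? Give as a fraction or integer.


With tax on sellers, new supply: Qs' = 1 + 3(P - 2)
= 3P - 5
New equilibrium quantity:
Q_new = 308/5
Tax revenue = tax * Q_new = 2 * 308/5 = 616/5

616/5


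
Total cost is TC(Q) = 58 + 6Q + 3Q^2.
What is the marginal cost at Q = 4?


MC = dTC/dQ = 6 + 2*3*Q
At Q = 4:
MC = 6 + 6*4
MC = 6 + 24 = 30

30


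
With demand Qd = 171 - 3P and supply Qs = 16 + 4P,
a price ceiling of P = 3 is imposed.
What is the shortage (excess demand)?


At P = 3:
Qd = 171 - 3*3 = 162
Qs = 16 + 4*3 = 28
Shortage = Qd - Qs = 162 - 28 = 134

134


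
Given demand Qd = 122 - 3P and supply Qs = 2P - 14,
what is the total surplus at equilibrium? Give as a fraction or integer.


Find equilibrium: 122 - 3P = 2P - 14
122 + 14 = 5P
P* = 136/5 = 136/5
Q* = 2*136/5 - 14 = 202/5
Inverse demand: P = 122/3 - Q/3, so P_max = 122/3
Inverse supply: P = 7 + Q/2, so P_min = 7
CS = (1/2) * 202/5 * (122/3 - 136/5) = 20402/75
PS = (1/2) * 202/5 * (136/5 - 7) = 10201/25
TS = CS + PS = 20402/75 + 10201/25 = 10201/15

10201/15


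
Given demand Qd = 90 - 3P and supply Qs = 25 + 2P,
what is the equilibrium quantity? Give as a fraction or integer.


First find equilibrium price:
90 - 3P = 25 + 2P
P* = 65/5 = 13
Then substitute into demand:
Q* = 90 - 3 * 13 = 51

51


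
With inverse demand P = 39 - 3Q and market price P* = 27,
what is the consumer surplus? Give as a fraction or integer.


Maximum willingness to pay (at Q=0): P_max = 39
Quantity demanded at P* = 27:
Q* = (39 - 27)/3 = 4
CS = (1/2) * Q* * (P_max - P*)
CS = (1/2) * 4 * (39 - 27)
CS = (1/2) * 4 * 12 = 24

24


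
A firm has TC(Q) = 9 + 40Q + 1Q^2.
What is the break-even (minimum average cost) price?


AC(Q) = 9/Q + 40 + 1Q
To minimize: dAC/dQ = -9/Q^2 + 1 = 0
Q^2 = 9/1 = 9
Q* = 3
Min AC = 9/3 + 40 + 1*3
Min AC = 3 + 40 + 3 = 46

46


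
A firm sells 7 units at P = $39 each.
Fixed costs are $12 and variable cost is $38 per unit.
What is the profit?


Total Revenue = P * Q = 39 * 7 = $273
Total Cost = FC + VC*Q = 12 + 38*7 = $278
Profit = TR - TC = 273 - 278 = $-5

$-5


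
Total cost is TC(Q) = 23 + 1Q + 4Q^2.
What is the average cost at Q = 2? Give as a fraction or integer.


TC(2) = 23 + 1*2 + 4*2^2
TC(2) = 23 + 2 + 16 = 41
AC = TC/Q = 41/2 = 41/2

41/2
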